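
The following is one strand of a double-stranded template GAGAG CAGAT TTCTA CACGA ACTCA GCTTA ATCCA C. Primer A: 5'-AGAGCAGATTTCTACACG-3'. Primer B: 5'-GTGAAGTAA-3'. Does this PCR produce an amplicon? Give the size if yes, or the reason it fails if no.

Primer B (GTGAAGTAA) does not match the top strand, and its reverse complement TTACTTCAC does not match either.
With no annealing site for primer B, no amplification occurs.

No product — primer B has no binding site in the template.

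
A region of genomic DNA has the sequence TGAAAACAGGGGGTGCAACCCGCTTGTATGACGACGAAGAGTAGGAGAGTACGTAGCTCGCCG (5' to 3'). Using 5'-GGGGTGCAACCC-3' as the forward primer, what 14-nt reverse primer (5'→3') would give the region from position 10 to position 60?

The product's 3' end on the top strand is position 60.
The reverse primer anneals to the top strand over positions 47–60, i.e. to GAGTACGTAGCTCG.
Its sequence written 5'→3' is the reverse complement: CGAGCTACGTACTC.

5'-CGAGCTACGTACTC-3'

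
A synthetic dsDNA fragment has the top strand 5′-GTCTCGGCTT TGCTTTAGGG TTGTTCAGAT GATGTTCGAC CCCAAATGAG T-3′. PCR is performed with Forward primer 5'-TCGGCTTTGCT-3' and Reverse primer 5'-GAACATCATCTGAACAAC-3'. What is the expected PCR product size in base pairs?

34 bp

The forward primer matches the template at positions 4–14.
Taking the reverse complement of GAACATCATCTGAACAAC gives GTTGTTCAGATGATGTTC, found at positions 20–37 on the template; the primer anneals here to the top strand with its 3' end pointing upstream.
Product length = (reverse-primer end) − (forward-primer start) + 1 = 37 − 4 + 1 = 34 bp.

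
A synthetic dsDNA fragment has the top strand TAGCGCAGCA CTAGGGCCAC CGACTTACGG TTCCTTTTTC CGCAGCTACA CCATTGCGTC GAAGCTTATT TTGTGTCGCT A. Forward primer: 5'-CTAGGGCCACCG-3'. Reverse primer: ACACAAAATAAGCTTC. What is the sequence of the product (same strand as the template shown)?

Scanning the template, CTAGGGCCACCG occurs at positions 11–22; this primer anneals to the bottom strand there with its 3' end pointing downstream.
The reverse primer's reverse complement is GAAGCTTATTTTGTGT, which matches the template at positions 61–76.
The product is the template from position 11 through 76 (66 bp).

5'-CTAGGGCCACCGACTTACGGTTCCTTTTTCCGCAGCTACACCATTGCGTCGAAGCTTATTTTGTGT-3'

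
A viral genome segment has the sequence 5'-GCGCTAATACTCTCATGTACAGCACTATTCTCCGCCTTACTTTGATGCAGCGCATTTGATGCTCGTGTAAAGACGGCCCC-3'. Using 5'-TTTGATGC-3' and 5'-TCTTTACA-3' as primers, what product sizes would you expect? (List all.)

The forward primer TTTGATGC matches the top strand at positions 41–48, 55–62.
The reverse primer's reverse complement is TGTAAAGA, matching at positions 66–73.
Each forward site pairs with the reverse site to give a product ending at position 73: sizes 33, 19 bp.

33 bp, 19 bp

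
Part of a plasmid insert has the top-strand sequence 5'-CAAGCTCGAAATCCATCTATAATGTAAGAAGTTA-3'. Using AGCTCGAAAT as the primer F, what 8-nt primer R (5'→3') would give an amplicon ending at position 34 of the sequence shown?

5'-TAACTTCT-3'

The forward primer binds at positions 3–12; the product's 3' end on the top strand is position 34.
The reverse primer anneals to the top strand over positions 27–34, i.e. to AGAAGTTA.
Its sequence written 5'→3' is the reverse complement: TAACTTCT.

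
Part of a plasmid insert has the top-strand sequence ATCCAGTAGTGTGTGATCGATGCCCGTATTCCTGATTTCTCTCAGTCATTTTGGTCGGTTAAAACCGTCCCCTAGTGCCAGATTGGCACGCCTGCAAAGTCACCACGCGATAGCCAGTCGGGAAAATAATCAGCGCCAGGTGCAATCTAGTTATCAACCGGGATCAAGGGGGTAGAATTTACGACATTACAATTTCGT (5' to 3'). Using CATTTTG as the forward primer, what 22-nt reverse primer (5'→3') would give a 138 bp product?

5'-TCGTAAATTCTACCCCCTTGAT-3'

The forward primer binds at positions 47–53, so a 138 bp product ends at position 47 + 138 − 1 = 184.
The reverse primer anneals to the top strand over positions 163–184, i.e. to ATCAAGGGGGTAGAATTTACGA.
Its sequence written 5'→3' is the reverse complement: TCGTAAATTCTACCCCCTTGAT.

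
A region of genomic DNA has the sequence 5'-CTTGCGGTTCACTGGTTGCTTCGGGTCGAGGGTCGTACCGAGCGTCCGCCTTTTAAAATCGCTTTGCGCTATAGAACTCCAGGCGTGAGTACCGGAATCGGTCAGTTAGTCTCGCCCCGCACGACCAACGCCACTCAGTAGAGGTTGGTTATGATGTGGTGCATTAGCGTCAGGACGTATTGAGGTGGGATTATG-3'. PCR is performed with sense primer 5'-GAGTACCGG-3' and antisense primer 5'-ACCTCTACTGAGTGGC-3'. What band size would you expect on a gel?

59 bp

Forward primer GAGTACCGG is found on the top strand at positions 87–95.
Taking the reverse complement of ACCTCTACTGAGTGGC gives GCCACTCAGTAGAGGT, found at positions 130–145 on the template; the primer anneals here to the top strand with its 3' end pointing upstream.
Product length = (reverse-primer end) − (forward-primer start) + 1 = 145 − 87 + 1 = 59 bp.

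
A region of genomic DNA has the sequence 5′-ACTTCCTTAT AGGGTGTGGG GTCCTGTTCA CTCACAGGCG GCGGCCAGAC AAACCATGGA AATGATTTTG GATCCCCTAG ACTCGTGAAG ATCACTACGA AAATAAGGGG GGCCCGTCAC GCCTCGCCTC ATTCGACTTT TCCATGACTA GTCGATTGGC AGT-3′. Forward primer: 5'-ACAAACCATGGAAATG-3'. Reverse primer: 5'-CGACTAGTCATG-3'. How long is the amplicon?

106 bp

The forward primer matches the template at positions 49–64.
The reverse primer's reverse complement is CATGACTAGTCG, which matches the template at positions 143–154.
Amplicon spans positions 49–154: 106 bp.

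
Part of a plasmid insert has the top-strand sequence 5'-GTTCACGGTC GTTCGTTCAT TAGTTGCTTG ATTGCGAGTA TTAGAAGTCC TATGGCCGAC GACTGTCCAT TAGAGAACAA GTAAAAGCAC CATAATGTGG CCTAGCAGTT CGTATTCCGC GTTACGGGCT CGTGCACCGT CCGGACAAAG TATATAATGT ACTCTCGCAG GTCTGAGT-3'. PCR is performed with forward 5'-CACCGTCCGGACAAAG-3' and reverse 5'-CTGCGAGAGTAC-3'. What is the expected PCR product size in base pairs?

Forward primer CACCGTCCGGACAAAG is found on the top strand at positions 135–150.
Reverse complement of the reverse primer: GTACTCTCGCAG. This occurs on the top strand at positions 159–170.
Amplicon spans positions 135–170: 36 bp.

36 bp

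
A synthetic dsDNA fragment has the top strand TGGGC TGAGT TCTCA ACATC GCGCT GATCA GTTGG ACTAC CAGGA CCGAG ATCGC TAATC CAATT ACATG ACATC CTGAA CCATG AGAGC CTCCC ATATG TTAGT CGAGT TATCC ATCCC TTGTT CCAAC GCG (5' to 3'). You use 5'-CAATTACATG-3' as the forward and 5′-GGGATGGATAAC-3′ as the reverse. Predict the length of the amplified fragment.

60 bp

Forward primer CAATTACATG is found on the top strand at positions 61–70.
The reverse primer's reverse complement is GTTATCCATCCC, which matches the template at positions 109–120.
Product length = (reverse-primer end) − (forward-primer start) + 1 = 120 − 61 + 1 = 60 bp.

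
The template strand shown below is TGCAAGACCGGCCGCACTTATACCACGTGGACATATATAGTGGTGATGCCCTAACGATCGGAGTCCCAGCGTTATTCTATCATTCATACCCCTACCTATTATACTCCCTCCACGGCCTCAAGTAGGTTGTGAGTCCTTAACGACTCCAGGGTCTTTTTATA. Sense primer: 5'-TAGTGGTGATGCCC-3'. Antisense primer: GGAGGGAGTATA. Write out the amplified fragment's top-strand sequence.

Scanning the template, TAGTGGTGATGCCC occurs at positions 38–51; this primer anneals to the bottom strand there with its 3' end pointing downstream.
Reverse complement of the reverse primer: TATACTCCCTCC. This occurs on the top strand at positions 100–111.
The product is the template from position 38 through 111 (74 bp).

5'-TAGTGGTGATGCCCTAACGATCGGAGTCCCAGCGTTATTCTATCATTCATACCCCTACCTATTATACTCCCTCC-3'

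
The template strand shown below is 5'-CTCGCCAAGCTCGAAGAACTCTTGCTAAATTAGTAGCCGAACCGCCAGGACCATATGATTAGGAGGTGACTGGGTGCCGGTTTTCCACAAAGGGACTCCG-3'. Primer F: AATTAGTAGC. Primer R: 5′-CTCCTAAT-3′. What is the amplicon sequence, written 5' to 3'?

The forward primer matches the template at positions 28–37.
Reverse complement of the reverse primer: ATTAGGAG. This occurs on the top strand at positions 58–65.
The product is the template from position 28 through 65 (38 bp).

5'-AATTAGTAGCCGAACCGCCAGGACCATATGATTAGGAG-3'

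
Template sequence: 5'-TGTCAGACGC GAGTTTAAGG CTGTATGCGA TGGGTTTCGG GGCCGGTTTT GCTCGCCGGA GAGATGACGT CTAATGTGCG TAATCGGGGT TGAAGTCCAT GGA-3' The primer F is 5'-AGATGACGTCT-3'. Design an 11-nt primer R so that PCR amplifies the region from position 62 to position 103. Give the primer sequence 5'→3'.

The product's 3' end on the top strand is position 103.
The reverse primer anneals to the top strand over positions 93–103, i.e. to AAGTCCATGGA.
Its sequence written 5'→3' is the reverse complement: TCCATGGACTT.

5'-TCCATGGACTT-3'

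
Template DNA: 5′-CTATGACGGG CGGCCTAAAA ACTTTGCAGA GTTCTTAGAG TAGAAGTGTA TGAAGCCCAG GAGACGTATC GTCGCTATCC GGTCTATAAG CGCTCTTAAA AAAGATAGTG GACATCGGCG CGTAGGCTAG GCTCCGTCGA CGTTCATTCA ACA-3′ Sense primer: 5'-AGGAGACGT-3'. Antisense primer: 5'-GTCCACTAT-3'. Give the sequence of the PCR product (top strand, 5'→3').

The forward primer matches the template at positions 59–67.
Taking the reverse complement of GTCCACTAT gives ATAGTGGAC, found at positions 105–113 on the template; the primer anneals here to the top strand with its 3' end pointing upstream.
The product is the template from position 59 through 113 (55 bp).

5'-AGGAGACGTATCGTCGCTATCCGGTCTATAAGCGCTCTTAAAAAAGATAGTGGAC-3'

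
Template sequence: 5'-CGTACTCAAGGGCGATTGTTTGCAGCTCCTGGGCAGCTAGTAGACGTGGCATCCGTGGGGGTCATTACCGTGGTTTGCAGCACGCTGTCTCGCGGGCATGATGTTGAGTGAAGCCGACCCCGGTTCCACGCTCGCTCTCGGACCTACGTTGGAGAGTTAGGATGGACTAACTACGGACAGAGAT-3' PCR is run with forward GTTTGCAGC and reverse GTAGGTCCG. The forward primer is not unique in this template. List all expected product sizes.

130 bp, 75 bp

The forward primer GTTTGCAGC matches the top strand at positions 18–26, 73–81.
The reverse primer's reverse complement is CGGACCTAC, matching at positions 139–147.
Each forward site pairs with the reverse site to give a product ending at position 147: sizes 130, 75 bp.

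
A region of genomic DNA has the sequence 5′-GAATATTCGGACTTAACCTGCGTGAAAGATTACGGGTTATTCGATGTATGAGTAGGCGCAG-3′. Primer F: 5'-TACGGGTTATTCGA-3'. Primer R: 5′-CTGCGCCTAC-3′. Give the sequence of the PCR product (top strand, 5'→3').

5'-TACGGGTTATTCGATGTATGAGTAGGCGCAG-3'

The forward primer matches the template at positions 31–44.
Taking the reverse complement of CTGCGCCTAC gives GTAGGCGCAG, found at positions 52–61 on the template; the primer anneals here to the top strand with its 3' end pointing upstream.
The product is the template from position 31 through 61 (31 bp).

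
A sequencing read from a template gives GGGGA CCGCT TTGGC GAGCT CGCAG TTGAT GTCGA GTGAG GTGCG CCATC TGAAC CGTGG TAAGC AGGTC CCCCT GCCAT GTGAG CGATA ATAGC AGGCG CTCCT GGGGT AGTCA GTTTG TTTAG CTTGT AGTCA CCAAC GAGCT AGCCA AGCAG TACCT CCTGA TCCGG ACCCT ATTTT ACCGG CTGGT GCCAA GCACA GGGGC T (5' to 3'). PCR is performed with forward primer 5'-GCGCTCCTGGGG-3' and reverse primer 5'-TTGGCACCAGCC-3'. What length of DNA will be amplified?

98 bp

Scanning the template, GCGCTCCTGGGG occurs at positions 98–109; this primer anneals to the bottom strand there with its 3' end pointing downstream.
Reverse complement of the reverse primer: GGCTGGTGCCAA. This occurs on the top strand at positions 184–195.
Amplicon spans positions 98–195: 98 bp.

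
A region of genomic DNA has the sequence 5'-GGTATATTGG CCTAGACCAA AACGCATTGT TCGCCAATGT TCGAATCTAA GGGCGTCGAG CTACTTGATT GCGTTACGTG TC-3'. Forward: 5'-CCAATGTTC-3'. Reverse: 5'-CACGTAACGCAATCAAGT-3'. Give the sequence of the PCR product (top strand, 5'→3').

5'-CCAATGTTCGAATCTAAGGGCGTCGAGCTACTTGATTGCGTTACGTG-3'

The forward primer matches the template at positions 34–42.
Taking the reverse complement of CACGTAACGCAATCAAGT gives ACTTGATTGCGTTACGTG, found at positions 63–80 on the template; the primer anneals here to the top strand with its 3' end pointing upstream.
The product is the template from position 34 through 80 (47 bp).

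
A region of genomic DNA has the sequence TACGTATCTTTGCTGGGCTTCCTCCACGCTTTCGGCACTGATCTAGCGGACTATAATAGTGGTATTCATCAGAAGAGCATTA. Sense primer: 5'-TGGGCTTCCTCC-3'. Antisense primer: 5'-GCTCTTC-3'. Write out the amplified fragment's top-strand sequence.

5'-TGGGCTTCCTCCACGCTTTCGGCACTGATCTAGCGGACTATAATAGTGGTATTCATCAGAAGAGC-3'

Forward primer TGGGCTTCCTCC is found on the top strand at positions 14–25.
The reverse primer's reverse complement is GAAGAGC, which matches the template at positions 72–78.
The product is the template from position 14 through 78 (65 bp).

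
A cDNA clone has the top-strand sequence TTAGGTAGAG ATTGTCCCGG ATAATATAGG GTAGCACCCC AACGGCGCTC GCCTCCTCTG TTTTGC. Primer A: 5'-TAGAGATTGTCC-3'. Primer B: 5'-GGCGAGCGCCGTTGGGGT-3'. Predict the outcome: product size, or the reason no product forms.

Primer A (TAGAGATTGTCC) matches the top strand at positions 6–17; it acts as a forward primer.
Primer B's reverse complement is ACCCCAACGGCGCTCGCC, matching the top strand at positions 36–53; it acts as a reverse primer.
The 3' ends face each other across positions 6–53, giving a 48 bp product.

Yes — a 48 bp product.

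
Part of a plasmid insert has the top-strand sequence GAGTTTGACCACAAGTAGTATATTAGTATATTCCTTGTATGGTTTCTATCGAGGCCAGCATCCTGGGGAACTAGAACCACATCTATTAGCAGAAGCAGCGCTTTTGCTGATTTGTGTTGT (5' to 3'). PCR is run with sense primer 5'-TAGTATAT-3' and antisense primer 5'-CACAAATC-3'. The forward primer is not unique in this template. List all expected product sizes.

The forward primer TAGTATAT matches the top strand at positions 16–23, 24–31.
The reverse primer's reverse complement is GATTTGTG, matching at positions 109–116.
Each forward site pairs with the reverse site to give a product ending at position 116: sizes 101, 93 bp.

101 bp, 93 bp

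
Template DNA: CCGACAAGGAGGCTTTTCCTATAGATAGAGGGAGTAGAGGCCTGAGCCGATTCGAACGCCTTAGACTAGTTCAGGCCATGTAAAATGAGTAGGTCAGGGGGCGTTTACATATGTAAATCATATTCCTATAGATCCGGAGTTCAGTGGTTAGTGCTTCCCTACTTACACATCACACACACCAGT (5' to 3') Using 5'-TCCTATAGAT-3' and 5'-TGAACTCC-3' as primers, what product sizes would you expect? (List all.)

The forward primer TCCTATAGAT matches the top strand at positions 17–26, 124–133.
The reverse primer's reverse complement is GGAGTTCA, matching at positions 136–143.
Each forward site pairs with the reverse site to give a product ending at position 143: sizes 127, 20 bp.

127 bp, 20 bp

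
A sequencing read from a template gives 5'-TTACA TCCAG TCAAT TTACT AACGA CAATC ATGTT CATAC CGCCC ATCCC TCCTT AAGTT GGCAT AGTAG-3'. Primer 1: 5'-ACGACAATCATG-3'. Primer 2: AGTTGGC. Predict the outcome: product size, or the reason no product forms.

No product — both primers anneal to the same strand and extend in the same direction.

Primer 1 (ACGACAATCATG) matches the top strand at positions 22–33 (3' end points downstream).
Primer 2 (AGTTGGC) also matches the top strand directly, at positions 57–63 — its reverse complement GCCAACT is not present.
Both primers anneal to the bottom strand with 3' ends pointing the same way, so neither can prime synthesis back toward the other.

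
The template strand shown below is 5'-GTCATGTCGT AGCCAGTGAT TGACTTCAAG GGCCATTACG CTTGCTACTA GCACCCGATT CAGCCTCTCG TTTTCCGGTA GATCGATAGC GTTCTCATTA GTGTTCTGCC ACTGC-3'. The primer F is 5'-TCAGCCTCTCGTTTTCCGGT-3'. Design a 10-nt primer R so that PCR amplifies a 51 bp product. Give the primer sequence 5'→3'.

The forward primer binds at positions 60–79, so a 51 bp product ends at position 60 + 51 − 1 = 110.
The reverse primer anneals to the top strand over positions 101–110, i.e. to GTGTTCTGCC.
Its sequence written 5'→3' is the reverse complement: GGCAGAACAC.

5'-GGCAGAACAC-3'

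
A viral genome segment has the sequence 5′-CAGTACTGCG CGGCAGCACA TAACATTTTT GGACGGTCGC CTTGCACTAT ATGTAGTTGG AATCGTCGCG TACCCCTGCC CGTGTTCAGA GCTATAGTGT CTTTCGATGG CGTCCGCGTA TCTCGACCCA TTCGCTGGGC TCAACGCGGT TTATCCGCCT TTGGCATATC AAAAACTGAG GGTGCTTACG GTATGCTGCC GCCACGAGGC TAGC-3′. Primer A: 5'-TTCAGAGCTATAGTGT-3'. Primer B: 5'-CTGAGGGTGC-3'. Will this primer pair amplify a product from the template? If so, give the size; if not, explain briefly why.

Primer A (TTCAGAGCTATAGTGT) matches the top strand at positions 85–100 (3' end points downstream).
Primer B (CTGAGGGTGC) also matches the top strand directly, at positions 176–185 — its reverse complement GCACCCTCAG is not present.
Both primers anneal to the bottom strand with 3' ends pointing the same way, so neither can prime synthesis back toward the other.

No product — both primers anneal to the same strand and extend in the same direction.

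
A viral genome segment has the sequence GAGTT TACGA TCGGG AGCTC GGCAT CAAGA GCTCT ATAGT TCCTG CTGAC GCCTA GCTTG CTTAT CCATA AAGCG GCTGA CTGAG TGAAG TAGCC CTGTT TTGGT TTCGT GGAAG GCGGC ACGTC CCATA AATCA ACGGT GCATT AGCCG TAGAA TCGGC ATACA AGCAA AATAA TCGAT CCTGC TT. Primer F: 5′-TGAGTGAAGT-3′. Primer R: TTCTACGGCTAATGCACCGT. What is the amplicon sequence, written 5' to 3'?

5'-TGAGTGAAGTAGCCCTGTTTTGGTTTCGTGGAAGGCGGCACGTCCCATAAATCAACGGTGCATTAGCCGTAGAA-3'

The forward primer matches the template at positions 82–91.
Taking the reverse complement of TTCTACGGCTAATGCACCGT gives ACGGTGCATTAGCCGTAGAA, found at positions 136–155 on the template; the primer anneals here to the top strand with its 3' end pointing upstream.
The product is the template from position 82 through 155 (74 bp).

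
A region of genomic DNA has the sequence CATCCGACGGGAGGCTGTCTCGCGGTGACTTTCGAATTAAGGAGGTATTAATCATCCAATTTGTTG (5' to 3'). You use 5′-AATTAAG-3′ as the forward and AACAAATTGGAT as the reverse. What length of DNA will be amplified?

31 bp

The forward primer matches the template at positions 35–41.
Reverse complement of the reverse primer: ATCCAATTTGTT. This occurs on the top strand at positions 54–65.
Product length = (reverse-primer end) − (forward-primer start) + 1 = 65 − 35 + 1 = 31 bp.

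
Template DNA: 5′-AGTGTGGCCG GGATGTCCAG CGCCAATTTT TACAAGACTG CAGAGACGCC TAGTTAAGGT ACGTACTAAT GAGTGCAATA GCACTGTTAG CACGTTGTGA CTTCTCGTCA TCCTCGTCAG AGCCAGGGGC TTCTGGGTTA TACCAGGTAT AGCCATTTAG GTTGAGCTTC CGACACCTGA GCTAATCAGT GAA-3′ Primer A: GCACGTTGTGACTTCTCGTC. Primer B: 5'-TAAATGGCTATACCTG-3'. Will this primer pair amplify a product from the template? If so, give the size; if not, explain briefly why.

Yes — a 70 bp product.

Primer A (GCACGTTGTGACTTCTCGTC) matches the top strand at positions 90–109; it acts as a forward primer.
Primer B's reverse complement is CAGGTATAGCCATTTA, matching the top strand at positions 144–159; it acts as a reverse primer.
The 3' ends face each other across positions 90–159, giving a 70 bp product.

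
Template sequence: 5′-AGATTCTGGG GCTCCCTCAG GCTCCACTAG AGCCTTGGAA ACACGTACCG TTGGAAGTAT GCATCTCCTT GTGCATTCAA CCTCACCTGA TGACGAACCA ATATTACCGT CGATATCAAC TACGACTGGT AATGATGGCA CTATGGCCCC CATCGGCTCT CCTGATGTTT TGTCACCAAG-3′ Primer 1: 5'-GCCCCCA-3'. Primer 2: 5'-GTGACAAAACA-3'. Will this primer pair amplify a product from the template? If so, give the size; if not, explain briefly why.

Primer 1 (GCCCCCA) matches the top strand at positions 146–152; it acts as a forward primer.
Primer 2's reverse complement is TGTTTTGTCAC, matching the top strand at positions 166–176; it acts as a reverse primer.
The 3' ends face each other across positions 146–176, giving a 31 bp product.

Yes — a 31 bp product.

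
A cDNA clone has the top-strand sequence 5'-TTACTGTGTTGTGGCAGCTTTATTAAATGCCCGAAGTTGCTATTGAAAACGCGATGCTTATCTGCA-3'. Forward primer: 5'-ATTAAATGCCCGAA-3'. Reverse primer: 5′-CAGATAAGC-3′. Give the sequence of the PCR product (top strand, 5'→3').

5'-ATTAAATGCCCGAAGTTGCTATTGAAAACGCGATGCTTATCTG-3'

The forward primer matches the template at positions 22–35.
Taking the reverse complement of CAGATAAGC gives GCTTATCTG, found at positions 56–64 on the template; the primer anneals here to the top strand with its 3' end pointing upstream.
The product is the template from position 22 through 64 (43 bp).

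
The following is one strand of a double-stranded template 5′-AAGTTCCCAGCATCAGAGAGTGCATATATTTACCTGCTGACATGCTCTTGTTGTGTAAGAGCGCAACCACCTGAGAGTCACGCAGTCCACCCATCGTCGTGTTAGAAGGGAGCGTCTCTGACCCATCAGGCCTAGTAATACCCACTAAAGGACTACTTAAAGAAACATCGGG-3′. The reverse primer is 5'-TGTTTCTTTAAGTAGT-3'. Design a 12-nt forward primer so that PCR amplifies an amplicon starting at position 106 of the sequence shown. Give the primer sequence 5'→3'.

The reverse primer's reverse complement ACTACTTAAAGAAACA matches the template at positions 152–167; the product starts at position 106.
The forward primer is identical to the top strand over positions 106–117: AAGGGAGCGTCT.

5'-AAGGGAGCGTCT-3'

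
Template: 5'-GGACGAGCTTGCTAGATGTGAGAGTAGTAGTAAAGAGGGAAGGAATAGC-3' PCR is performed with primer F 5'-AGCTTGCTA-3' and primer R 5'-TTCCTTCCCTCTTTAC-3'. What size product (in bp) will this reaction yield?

40 bp

Scanning the template, AGCTTGCTA occurs at positions 6–14; this primer anneals to the bottom strand there with its 3' end pointing downstream.
Taking the reverse complement of TTCCTTCCCTCTTTAC gives GTAAAGAGGGAAGGAA, found at positions 30–45 on the template; the primer anneals here to the top strand with its 3' end pointing upstream.
Amplicon spans positions 6–45: 40 bp.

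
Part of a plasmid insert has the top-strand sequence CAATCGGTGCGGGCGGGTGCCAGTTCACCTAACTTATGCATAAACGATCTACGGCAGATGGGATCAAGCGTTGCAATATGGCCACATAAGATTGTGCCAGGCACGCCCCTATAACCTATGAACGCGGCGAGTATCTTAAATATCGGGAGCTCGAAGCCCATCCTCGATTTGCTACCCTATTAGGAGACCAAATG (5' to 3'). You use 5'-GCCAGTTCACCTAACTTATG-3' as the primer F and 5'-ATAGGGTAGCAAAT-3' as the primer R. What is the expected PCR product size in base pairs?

162 bp

Forward primer GCCAGTTCACCTAACTTATG is found on the top strand at positions 19–38.
Taking the reverse complement of ATAGGGTAGCAAAT gives ATTTGCTACCCTAT, found at positions 167–180 on the template; the primer anneals here to the top strand with its 3' end pointing upstream.
Product length = (reverse-primer end) − (forward-primer start) + 1 = 180 − 19 + 1 = 162 bp.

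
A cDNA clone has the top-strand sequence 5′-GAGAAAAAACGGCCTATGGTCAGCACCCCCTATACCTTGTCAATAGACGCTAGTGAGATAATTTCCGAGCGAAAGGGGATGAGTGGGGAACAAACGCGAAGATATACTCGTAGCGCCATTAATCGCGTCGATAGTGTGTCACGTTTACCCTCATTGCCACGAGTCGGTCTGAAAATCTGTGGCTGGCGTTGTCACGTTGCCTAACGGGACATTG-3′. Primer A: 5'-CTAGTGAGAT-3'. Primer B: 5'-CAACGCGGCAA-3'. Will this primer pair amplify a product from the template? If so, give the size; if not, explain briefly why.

Primer B (CAACGCGGCAA) does not match the top strand, and its reverse complement TTGCCGCGTTG does not match either.
With no annealing site for primer B, no amplification occurs.

No product — primer B has no binding site in the template.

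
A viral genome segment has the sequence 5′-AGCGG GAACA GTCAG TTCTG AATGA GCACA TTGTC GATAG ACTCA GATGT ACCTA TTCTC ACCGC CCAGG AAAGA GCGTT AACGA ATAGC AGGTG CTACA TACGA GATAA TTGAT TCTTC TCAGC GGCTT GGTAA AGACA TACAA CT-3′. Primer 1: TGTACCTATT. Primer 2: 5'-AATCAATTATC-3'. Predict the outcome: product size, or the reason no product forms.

Yes — a 69 bp product.

Primer 1 (TGTACCTATT) matches the top strand at positions 48–57; it acts as a forward primer.
Primer 2's reverse complement is GATAATTGATT, matching the top strand at positions 106–116; it acts as a reverse primer.
The 3' ends face each other across positions 48–116, giving a 69 bp product.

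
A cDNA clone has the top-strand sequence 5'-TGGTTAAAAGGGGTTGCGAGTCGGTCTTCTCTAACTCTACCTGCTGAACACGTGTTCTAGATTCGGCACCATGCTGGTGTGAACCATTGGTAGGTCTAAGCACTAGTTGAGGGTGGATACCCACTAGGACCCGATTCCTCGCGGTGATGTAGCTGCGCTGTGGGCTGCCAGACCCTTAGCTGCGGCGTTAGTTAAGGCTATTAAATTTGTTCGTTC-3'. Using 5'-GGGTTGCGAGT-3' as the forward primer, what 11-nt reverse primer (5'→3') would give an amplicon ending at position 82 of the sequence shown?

The forward primer binds at positions 11–21; the product's 3' end on the top strand is position 82.
The reverse primer anneals to the top strand over positions 72–82, i.e. to TGCTGGTGTGA.
Its sequence written 5'→3' is the reverse complement: TCACACCAGCA.

5'-TCACACCAGCA-3'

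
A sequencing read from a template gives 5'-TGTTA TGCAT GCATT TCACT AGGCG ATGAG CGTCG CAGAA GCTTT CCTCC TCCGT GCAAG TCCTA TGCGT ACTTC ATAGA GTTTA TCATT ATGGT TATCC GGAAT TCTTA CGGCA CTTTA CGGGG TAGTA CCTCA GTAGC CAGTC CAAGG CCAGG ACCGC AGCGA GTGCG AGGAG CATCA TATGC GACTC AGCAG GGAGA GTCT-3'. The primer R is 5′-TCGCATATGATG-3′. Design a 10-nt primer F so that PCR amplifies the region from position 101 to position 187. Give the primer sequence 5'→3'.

The reverse primer's reverse complement CATCATATGCGA matches the template at positions 176–187; the product starts at position 101.
The forward primer is identical to the top strand over positions 101–110: GGAATTCTTA.

5'-GGAATTCTTA-3'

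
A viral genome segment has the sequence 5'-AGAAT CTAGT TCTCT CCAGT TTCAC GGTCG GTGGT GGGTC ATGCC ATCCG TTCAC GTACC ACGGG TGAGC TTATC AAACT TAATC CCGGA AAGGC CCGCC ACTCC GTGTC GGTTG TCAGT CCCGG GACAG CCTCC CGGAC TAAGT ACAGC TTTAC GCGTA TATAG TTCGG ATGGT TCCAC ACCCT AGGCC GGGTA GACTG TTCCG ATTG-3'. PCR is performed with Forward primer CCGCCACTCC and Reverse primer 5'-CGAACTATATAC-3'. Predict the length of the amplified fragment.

74 bp

Forward primer CCGCCACTCC is found on the top strand at positions 96–105.
Taking the reverse complement of CGAACTATATAC gives GTATATAGTTCG, found at positions 158–169 on the template; the primer anneals here to the top strand with its 3' end pointing upstream.
The product runs from position 96 to position 169, so its length is 169 − 96 + 1 = 74 bp.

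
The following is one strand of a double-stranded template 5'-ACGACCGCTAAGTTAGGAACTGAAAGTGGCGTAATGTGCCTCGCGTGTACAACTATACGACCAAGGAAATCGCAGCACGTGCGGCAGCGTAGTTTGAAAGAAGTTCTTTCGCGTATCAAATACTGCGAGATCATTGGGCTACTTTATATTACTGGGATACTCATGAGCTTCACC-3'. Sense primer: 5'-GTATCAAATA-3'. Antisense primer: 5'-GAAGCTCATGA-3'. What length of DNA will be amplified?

59 bp

Forward primer GTATCAAATA is found on the top strand at positions 113–122.
The reverse primer's reverse complement is TCATGAGCTTC, which matches the template at positions 161–171.
Product length = (reverse-primer end) − (forward-primer start) + 1 = 171 − 113 + 1 = 59 bp.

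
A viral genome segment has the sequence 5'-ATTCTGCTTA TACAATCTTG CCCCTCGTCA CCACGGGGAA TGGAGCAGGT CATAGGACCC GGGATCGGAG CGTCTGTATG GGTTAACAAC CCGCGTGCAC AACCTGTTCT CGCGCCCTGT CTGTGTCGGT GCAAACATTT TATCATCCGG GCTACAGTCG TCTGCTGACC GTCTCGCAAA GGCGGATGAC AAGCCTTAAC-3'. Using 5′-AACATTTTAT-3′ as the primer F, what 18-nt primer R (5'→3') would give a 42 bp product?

The forward primer binds at positions 134–143, so a 42 bp product ends at position 134 + 42 − 1 = 175.
The reverse primer anneals to the top strand over positions 158–175, i.e. to TCGTCTGCTGACCGTCTC.
Its sequence written 5'→3' is the reverse complement: GAGACGGTCAGCAGACGA.

5'-GAGACGGTCAGCAGACGA-3'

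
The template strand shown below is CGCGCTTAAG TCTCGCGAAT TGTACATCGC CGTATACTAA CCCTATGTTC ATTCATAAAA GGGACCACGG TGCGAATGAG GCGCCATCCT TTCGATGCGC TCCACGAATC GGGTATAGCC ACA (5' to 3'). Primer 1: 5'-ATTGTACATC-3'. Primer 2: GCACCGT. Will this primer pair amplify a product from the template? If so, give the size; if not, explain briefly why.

Yes — a 55 bp product.

Primer 1 (ATTGTACATC) matches the top strand at positions 19–28; it acts as a forward primer.
Primer 2's reverse complement is ACGGTGC, matching the top strand at positions 67–73; it acts as a reverse primer.
The 3' ends face each other across positions 19–73, giving a 55 bp product.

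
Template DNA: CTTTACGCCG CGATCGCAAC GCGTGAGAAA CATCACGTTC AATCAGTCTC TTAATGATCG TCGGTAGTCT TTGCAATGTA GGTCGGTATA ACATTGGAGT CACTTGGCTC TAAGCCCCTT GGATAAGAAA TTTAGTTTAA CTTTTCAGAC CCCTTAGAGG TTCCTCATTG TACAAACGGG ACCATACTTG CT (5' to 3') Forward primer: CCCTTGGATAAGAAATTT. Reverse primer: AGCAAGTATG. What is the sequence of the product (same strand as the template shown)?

Scanning the template, CCCTTGGATAAGAAATTT occurs at positions 116–133; this primer anneals to the bottom strand there with its 3' end pointing downstream.
Taking the reverse complement of AGCAAGTATG gives CATACTTGCT, found at positions 183–192 on the template; the primer anneals here to the top strand with its 3' end pointing upstream.
The product is the template from position 116 through 192 (77 bp).

5'-CCCTTGGATAAGAAATTTAGTTTAACTTTTCAGACCCCTTAGAGGTTCCTCATTGTACAAACGGGACCATACTTGCT-3'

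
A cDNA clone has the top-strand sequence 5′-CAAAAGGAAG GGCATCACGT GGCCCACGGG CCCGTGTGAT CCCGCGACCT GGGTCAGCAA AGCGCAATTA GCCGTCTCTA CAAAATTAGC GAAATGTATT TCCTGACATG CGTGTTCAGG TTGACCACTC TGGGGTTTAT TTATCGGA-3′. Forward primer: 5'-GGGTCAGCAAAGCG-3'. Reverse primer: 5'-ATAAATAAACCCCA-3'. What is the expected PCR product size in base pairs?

The forward primer matches the template at positions 51–64.
The reverse primer's reverse complement is TGGGGTTTATTTAT, which matches the template at positions 131–144.
The product runs from position 51 to position 144, so its length is 144 − 51 + 1 = 94 bp.

94 bp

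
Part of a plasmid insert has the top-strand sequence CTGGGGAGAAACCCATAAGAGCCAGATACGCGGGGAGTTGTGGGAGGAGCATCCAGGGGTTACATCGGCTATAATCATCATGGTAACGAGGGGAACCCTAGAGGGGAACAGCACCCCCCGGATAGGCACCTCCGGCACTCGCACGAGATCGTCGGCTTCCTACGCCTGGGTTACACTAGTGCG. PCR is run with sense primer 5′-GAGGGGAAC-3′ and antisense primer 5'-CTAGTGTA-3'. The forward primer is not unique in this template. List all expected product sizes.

The forward primer GAGGGGAAC matches the top strand at positions 88–96, 101–109.
The reverse primer's reverse complement is TACACTAG, matching at positions 172–179.
Each forward site pairs with the reverse site to give a product ending at position 179: sizes 92, 79 bp.

92 bp, 79 bp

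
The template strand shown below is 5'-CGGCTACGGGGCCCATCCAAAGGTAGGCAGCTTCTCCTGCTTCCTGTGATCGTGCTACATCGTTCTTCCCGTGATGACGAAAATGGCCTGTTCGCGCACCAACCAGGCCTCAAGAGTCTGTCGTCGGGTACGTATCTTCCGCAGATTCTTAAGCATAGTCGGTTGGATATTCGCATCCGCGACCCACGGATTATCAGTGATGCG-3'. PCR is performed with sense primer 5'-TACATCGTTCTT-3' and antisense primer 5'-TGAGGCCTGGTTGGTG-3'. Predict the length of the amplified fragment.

57 bp

Forward primer TACATCGTTCTT is found on the top strand at positions 56–67.
Reverse complement of the reverse primer: CACCAACCAGGCCTCA. This occurs on the top strand at positions 97–112.
The product runs from position 56 to position 112, so its length is 112 − 56 + 1 = 57 bp.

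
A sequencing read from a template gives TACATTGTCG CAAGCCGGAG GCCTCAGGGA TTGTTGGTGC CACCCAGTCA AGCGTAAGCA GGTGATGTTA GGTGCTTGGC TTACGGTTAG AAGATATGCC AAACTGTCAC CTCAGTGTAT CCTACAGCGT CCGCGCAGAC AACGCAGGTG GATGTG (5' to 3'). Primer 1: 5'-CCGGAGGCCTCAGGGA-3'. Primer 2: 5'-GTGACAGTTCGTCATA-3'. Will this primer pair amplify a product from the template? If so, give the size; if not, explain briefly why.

No product — primer 2 has no binding site in the template.

Primer 2 (GTGACAGTTCGTCATA) does not match the top strand, and its reverse complement TATGACGAACTGTCAC does not match either.
With no annealing site for primer 2, no amplification occurs.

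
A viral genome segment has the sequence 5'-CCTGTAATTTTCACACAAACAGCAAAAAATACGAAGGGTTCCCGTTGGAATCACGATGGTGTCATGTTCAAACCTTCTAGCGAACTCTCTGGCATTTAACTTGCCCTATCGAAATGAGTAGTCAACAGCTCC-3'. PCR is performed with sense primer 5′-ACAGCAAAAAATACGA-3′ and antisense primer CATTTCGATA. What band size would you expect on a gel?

The forward primer matches the template at positions 19–34.
Reverse complement of the reverse primer: TATCGAAATG. This occurs on the top strand at positions 107–116.
The product runs from position 19 to position 116, so its length is 116 − 19 + 1 = 98 bp.

98 bp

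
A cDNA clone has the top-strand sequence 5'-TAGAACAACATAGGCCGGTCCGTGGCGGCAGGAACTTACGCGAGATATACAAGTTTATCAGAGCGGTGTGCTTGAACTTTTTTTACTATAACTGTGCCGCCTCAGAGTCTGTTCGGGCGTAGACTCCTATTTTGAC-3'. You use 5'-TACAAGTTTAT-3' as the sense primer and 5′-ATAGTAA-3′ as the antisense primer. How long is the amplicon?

42 bp

The forward primer matches the template at positions 48–58.
Reverse complement of the reverse primer: TTACTAT. This occurs on the top strand at positions 83–89.
Amplicon spans positions 48–89: 42 bp.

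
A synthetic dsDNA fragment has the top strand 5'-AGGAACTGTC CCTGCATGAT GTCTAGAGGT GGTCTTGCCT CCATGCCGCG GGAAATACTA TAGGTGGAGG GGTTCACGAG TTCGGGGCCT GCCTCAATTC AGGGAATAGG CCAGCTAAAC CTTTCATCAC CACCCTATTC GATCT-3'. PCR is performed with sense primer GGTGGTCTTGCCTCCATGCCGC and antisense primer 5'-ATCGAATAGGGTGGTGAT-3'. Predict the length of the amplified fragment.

The forward primer matches the template at positions 28–49.
Taking the reverse complement of ATCGAATAGGGTGGTGAT gives ATCACCACCCTATTCGAT, found at positions 126–143 on the template; the primer anneals here to the top strand with its 3' end pointing upstream.
The product runs from position 28 to position 143, so its length is 143 − 28 + 1 = 116 bp.

116 bp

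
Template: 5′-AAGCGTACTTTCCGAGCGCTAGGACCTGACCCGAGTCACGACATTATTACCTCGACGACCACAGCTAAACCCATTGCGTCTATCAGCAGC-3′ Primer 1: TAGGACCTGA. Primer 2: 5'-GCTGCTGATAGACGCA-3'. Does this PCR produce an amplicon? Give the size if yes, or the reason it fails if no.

Primer 1 (TAGGACCTGA) matches the top strand at positions 20–29; it acts as a forward primer.
Primer 2's reverse complement is TGCGTCTATCAGCAGC, matching the top strand at positions 75–90; it acts as a reverse primer.
The 3' ends face each other across positions 20–90, giving a 71 bp product.

Yes — a 71 bp product.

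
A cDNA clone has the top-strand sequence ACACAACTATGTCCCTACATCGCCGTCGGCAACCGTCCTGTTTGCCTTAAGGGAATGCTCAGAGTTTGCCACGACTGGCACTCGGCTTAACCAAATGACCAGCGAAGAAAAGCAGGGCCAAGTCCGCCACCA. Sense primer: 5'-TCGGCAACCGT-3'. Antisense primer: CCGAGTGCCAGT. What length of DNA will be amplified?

Forward primer TCGGCAACCGT is found on the top strand at positions 26–36.
The reverse primer's reverse complement is ACTGGCACTCGG, which matches the template at positions 74–85.
Product length = (reverse-primer end) − (forward-primer start) + 1 = 85 − 26 + 1 = 60 bp.

60 bp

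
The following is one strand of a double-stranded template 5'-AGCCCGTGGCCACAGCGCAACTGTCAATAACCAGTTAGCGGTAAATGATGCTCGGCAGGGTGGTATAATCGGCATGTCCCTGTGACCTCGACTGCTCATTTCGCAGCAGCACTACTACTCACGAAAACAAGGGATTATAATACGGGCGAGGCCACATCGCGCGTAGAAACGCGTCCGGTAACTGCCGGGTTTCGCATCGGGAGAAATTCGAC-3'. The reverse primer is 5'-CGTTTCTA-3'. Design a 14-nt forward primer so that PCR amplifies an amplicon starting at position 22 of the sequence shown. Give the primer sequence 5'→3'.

The reverse primer's reverse complement TAGAAACG matches the template at positions 164–171; the product starts at position 22.
The forward primer is identical to the top strand over positions 22–35: TGTCAATAACCAGT.

5'-TGTCAATAACCAGT-3'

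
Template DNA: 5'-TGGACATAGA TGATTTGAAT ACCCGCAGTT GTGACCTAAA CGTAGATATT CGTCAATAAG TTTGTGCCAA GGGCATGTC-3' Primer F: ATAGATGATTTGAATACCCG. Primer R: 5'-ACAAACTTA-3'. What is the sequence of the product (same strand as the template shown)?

Forward primer ATAGATGATTTGAATACCCG is found on the top strand at positions 6–25.
Taking the reverse complement of ACAAACTTA gives TAAGTTTGT, found at positions 57–65 on the template; the primer anneals here to the top strand with its 3' end pointing upstream.
The product is the template from position 6 through 65 (60 bp).

5'-ATAGATGATTTGAATACCCGCAGTTGTGACCTAAACGTAGATATTCGTCAATAAGTTTGT-3'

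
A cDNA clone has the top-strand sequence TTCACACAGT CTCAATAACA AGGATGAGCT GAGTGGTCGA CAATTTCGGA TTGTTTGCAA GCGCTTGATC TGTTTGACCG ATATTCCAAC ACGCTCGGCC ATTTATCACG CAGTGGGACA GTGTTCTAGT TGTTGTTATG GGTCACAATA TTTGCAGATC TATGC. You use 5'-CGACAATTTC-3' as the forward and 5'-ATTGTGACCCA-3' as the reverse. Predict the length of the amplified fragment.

Scanning the template, CGACAATTTC occurs at positions 38–47; this primer anneals to the bottom strand there with its 3' end pointing downstream.
Taking the reverse complement of ATTGTGACCCA gives TGGGTCACAAT, found at positions 139–149 on the template; the primer anneals here to the top strand with its 3' end pointing upstream.
The product runs from position 38 to position 149, so its length is 149 − 38 + 1 = 112 bp.

112 bp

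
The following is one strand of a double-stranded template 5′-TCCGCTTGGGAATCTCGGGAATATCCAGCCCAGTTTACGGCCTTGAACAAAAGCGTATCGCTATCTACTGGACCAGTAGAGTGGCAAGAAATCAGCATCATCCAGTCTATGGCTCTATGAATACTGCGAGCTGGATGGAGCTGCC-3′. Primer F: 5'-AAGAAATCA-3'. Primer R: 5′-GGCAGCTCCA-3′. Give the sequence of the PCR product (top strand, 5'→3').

Scanning the template, AAGAAATCA occurs at positions 86–94; this primer anneals to the bottom strand there with its 3' end pointing downstream.
Taking the reverse complement of GGCAGCTCCA gives TGGAGCTGCC, found at positions 136–145 on the template; the primer anneals here to the top strand with its 3' end pointing upstream.
The product is the template from position 86 through 145 (60 bp).

5'-AAGAAATCAGCATCATCCAGTCTATGGCTCTATGAATACTGCGAGCTGGATGGAGCTGCC-3'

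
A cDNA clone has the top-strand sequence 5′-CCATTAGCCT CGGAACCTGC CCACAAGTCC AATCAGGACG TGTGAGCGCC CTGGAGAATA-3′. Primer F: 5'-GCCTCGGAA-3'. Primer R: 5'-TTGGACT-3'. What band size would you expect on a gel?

26 bp

Forward primer GCCTCGGAA is found on the top strand at positions 7–15.
Reverse complement of the reverse primer: AGTCCAA. This occurs on the top strand at positions 26–32.
Amplicon spans positions 7–32: 26 bp.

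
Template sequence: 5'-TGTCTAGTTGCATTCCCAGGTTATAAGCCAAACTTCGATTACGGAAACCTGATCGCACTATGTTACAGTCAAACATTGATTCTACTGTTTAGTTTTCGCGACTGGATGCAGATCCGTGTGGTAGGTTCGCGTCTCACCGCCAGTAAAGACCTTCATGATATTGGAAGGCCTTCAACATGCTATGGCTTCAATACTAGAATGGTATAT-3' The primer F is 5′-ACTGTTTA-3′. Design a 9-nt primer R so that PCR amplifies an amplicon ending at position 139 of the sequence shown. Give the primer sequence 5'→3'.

The forward primer binds at positions 84–91; the product's 3' end on the top strand is position 139.
The reverse primer anneals to the top strand over positions 131–139, i.e. to GTCTCACCG.
Its sequence written 5'→3' is the reverse complement: CGGTGAGAC.

5'-CGGTGAGAC-3'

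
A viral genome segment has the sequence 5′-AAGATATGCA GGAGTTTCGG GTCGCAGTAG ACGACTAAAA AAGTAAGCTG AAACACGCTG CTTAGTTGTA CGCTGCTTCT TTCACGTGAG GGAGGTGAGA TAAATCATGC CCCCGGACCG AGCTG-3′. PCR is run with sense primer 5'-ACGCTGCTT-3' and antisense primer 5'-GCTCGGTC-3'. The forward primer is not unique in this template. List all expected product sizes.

The forward primer ACGCTGCTT matches the top strand at positions 55–63, 70–78.
The reverse primer's reverse complement is GACCGAGC, matching at positions 116–123.
Each forward site pairs with the reverse site to give a product ending at position 123: sizes 69, 54 bp.

69 bp, 54 bp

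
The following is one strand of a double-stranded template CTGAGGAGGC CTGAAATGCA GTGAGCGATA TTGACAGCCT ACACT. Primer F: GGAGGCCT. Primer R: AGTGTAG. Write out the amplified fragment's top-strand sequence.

5'-GGAGGCCTGAAATGCAGTGAGCGATATTGACAGCCTACACT-3'

Forward primer GGAGGCCT is found on the top strand at positions 5–12.
The reverse primer's reverse complement is CTACACT, which matches the template at positions 39–45.
The product is the template from position 5 through 45 (41 bp).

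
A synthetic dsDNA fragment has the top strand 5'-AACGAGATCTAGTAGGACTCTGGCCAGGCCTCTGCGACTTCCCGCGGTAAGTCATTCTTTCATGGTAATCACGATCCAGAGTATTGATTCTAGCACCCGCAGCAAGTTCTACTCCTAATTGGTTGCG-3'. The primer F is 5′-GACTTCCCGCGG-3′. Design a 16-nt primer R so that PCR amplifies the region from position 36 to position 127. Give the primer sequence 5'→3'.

The product's 3' end on the top strand is position 127.
The reverse primer anneals to the top strand over positions 112–127, i.e. to CTCCTAATTGGTTGCG.
Its sequence written 5'→3' is the reverse complement: CGCAACCAATTAGGAG.

5'-CGCAACCAATTAGGAG-3'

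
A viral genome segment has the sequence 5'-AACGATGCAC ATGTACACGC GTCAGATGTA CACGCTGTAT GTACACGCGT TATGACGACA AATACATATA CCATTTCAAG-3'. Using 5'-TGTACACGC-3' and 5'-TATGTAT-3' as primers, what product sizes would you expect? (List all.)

57 bp, 42 bp, 29 bp

The forward primer TGTACACGC matches the top strand at positions 12–20, 27–35, 40–48.
The reverse primer's reverse complement is ATACATA, matching at positions 62–68.
Each forward site pairs with the reverse site to give a product ending at position 68: sizes 57, 42, 29 bp.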